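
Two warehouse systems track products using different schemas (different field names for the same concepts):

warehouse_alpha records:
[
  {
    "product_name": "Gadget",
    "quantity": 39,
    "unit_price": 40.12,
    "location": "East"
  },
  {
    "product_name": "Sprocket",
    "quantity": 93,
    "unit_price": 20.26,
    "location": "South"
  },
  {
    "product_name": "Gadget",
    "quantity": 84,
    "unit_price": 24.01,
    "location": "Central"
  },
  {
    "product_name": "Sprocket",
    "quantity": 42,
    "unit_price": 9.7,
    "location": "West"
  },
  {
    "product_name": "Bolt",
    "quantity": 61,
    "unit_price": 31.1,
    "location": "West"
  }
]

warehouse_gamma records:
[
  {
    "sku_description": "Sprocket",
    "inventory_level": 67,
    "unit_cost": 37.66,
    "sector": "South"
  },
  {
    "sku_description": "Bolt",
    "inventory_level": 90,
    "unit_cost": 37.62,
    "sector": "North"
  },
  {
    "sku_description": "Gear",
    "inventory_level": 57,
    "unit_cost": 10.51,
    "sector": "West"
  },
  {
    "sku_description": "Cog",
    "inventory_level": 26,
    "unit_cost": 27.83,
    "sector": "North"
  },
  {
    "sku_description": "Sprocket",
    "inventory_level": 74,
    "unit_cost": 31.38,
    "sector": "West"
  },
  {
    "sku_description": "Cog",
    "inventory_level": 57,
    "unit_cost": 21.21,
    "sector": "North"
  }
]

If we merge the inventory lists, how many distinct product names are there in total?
5

Schema mapping: "product_name" (warehouse_alpha) = "sku_description" (warehouse_gamma) = product name

Products in warehouse_alpha: ['Bolt', 'Gadget', 'Sprocket']
Products in warehouse_gamma: ['Bolt', 'Cog', 'Gear', 'Sprocket']

Union (unique products): ['Bolt', 'Cog', 'Gadget', 'Gear', 'Sprocket']
Count: 5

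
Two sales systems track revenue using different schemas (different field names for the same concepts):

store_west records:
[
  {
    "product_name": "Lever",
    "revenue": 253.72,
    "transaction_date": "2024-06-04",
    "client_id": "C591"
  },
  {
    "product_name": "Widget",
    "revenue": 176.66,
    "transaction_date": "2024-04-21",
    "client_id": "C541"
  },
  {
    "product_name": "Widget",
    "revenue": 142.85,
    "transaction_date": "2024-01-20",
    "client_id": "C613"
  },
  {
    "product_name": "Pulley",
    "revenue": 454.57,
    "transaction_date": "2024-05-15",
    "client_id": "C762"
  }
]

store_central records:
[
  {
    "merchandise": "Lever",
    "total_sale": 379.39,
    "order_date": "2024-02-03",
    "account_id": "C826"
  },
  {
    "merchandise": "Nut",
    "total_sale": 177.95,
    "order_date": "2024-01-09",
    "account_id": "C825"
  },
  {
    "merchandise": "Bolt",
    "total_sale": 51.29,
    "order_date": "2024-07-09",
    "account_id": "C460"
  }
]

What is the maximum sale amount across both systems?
454.57

Reconcile: "revenue" (store_west) = "total_sale" (store_central) = sale amount

Maximum in store_west: 454.57
Maximum in store_central: 379.39

Overall maximum: max(454.57, 379.39) = 454.57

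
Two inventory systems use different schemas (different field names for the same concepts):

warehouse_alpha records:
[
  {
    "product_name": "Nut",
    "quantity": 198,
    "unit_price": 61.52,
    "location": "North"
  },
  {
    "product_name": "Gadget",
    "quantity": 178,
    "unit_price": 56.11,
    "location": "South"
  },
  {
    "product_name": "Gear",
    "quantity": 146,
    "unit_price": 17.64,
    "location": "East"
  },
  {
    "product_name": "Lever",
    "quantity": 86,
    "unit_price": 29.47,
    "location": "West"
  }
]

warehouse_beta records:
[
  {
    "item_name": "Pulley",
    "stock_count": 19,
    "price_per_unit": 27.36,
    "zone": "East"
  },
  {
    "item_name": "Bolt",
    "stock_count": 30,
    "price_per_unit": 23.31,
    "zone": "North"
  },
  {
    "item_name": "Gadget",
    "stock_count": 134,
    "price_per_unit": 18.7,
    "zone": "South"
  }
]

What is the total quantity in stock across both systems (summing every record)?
791

To reconcile these schemas, identify the field holding the quantity in stock in each system:
1. In warehouse_alpha it is "quantity"
2. In warehouse_beta it is "stock_count"

From warehouse_alpha: 198 + 178 + 146 + 86 = 608
From warehouse_beta: 19 + 30 + 134 = 183

Total: 608 + 183 = 791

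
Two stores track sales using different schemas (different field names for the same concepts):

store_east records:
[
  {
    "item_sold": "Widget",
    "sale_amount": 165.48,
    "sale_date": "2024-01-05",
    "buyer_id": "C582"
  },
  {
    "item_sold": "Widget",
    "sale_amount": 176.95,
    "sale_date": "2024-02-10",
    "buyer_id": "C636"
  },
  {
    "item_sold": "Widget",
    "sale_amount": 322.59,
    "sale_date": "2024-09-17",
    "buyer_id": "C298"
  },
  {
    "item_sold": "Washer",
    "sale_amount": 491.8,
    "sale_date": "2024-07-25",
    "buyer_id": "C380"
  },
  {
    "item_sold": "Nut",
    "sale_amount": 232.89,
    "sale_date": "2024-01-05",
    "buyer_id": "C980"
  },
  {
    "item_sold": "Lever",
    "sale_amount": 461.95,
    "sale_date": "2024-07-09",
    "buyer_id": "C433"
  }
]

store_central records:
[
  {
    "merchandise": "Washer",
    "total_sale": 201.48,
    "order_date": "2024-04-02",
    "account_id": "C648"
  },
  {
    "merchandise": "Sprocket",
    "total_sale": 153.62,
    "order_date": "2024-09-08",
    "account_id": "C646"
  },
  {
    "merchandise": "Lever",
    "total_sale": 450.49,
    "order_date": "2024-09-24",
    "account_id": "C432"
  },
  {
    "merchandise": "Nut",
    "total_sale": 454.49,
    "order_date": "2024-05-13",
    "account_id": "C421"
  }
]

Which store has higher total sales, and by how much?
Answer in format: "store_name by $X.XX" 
store_east by $591.58

Schema mapping: "sale_amount" (store_east) = "total_sale" (store_central) = sale amount

Total for store_east: 1851.66
Total for store_central: 1260.08

Difference: |1851.66 - 1260.08| = 591.58
store_east has higher sales by $591.58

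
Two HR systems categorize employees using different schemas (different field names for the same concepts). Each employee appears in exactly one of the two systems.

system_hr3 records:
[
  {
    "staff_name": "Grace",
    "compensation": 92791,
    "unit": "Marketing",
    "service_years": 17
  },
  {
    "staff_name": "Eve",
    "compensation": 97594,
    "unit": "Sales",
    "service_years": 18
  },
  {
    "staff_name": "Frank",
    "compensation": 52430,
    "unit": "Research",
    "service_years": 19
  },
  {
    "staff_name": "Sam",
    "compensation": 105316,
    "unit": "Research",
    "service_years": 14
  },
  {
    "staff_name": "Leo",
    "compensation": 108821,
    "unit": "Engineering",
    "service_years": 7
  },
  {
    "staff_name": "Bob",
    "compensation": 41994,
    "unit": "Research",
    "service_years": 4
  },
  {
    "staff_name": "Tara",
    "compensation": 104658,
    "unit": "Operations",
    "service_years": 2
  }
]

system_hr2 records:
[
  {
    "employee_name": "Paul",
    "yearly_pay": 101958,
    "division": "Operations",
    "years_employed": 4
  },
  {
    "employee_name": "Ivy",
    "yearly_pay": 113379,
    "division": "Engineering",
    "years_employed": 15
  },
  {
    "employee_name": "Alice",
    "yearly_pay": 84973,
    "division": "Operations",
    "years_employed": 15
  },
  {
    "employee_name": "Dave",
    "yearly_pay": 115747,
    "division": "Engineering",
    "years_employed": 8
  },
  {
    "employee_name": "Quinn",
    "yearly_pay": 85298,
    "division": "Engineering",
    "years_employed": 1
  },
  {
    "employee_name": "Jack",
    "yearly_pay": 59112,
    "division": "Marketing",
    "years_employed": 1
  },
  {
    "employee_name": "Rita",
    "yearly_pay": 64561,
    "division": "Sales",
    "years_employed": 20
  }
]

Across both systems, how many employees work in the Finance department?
0

Schema mapping: "unit" (system_hr3) = "division" (system_hr2) = department

Finance employees in system_hr3: 0
Finance employees in system_hr2: 0

Total in Finance: 0 + 0 = 0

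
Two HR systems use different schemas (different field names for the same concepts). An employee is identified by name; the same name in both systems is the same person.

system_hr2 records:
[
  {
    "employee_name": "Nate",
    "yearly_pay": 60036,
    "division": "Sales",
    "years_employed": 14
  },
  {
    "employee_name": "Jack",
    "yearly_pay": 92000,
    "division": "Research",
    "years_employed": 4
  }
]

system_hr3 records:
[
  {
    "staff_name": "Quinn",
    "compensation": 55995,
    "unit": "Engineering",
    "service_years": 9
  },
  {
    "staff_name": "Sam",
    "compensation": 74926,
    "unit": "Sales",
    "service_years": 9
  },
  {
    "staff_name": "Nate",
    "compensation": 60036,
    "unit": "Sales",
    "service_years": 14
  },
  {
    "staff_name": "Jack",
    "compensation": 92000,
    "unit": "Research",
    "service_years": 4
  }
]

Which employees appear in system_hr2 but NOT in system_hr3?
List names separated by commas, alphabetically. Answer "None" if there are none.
None

Schema mapping: "employee_name" (system_hr2) = "staff_name" (system_hr3) = employee name

Names in system_hr2: ['Jack', 'Nate']
Names in system_hr3: ['Jack', 'Nate', 'Quinn', 'Sam']

In system_hr2 but not system_hr3: None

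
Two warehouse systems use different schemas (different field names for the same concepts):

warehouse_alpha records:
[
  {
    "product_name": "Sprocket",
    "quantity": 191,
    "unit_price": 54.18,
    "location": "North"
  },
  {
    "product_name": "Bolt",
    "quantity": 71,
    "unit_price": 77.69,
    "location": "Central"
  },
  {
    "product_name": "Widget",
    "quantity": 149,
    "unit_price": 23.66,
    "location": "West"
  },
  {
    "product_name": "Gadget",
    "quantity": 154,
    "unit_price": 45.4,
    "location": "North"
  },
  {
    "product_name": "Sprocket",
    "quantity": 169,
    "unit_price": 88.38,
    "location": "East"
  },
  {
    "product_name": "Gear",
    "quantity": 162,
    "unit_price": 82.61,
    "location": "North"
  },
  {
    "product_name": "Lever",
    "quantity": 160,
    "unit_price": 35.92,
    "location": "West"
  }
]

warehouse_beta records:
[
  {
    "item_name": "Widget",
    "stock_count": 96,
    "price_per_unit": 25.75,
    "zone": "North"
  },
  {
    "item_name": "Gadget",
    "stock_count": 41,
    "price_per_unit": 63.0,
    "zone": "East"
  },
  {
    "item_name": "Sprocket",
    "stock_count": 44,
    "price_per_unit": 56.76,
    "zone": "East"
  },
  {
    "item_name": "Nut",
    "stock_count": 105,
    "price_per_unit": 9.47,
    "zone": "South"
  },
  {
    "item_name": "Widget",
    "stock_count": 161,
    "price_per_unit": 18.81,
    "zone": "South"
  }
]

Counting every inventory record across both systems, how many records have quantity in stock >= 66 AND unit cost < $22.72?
2

Schema mappings:
- "quantity" (warehouse_alpha) = "stock_count" (warehouse_beta) = quantity
- "unit_price" (warehouse_alpha) = "price_per_unit" (warehouse_beta) = unit cost

Records meeting both conditions in warehouse_alpha: 0
Records meeting both conditions in warehouse_beta: 2

Total: 0 + 2 = 2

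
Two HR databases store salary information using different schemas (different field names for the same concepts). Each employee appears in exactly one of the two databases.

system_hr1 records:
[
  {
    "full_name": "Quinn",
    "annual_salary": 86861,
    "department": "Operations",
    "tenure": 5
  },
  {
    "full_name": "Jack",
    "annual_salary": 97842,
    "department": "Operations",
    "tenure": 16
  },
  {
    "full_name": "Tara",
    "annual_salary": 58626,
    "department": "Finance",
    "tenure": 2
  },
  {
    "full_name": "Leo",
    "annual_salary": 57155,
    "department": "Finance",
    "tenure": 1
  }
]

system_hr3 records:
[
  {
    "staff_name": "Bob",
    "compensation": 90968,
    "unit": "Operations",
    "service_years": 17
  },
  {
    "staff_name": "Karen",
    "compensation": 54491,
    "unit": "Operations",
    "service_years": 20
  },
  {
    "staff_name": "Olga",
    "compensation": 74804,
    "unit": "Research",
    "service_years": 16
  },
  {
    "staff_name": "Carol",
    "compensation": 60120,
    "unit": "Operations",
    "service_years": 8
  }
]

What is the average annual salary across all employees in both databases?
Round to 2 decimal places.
72608.38

Schema mapping: "annual_salary" (system_hr1) = "compensation" (system_hr3) = annual salary

All salaries: [86861, 97842, 58626, 57155, 90968, 54491, 74804, 60120]
Sum: 580867
Count: 8
Average: 580867 / 8 = 72608.38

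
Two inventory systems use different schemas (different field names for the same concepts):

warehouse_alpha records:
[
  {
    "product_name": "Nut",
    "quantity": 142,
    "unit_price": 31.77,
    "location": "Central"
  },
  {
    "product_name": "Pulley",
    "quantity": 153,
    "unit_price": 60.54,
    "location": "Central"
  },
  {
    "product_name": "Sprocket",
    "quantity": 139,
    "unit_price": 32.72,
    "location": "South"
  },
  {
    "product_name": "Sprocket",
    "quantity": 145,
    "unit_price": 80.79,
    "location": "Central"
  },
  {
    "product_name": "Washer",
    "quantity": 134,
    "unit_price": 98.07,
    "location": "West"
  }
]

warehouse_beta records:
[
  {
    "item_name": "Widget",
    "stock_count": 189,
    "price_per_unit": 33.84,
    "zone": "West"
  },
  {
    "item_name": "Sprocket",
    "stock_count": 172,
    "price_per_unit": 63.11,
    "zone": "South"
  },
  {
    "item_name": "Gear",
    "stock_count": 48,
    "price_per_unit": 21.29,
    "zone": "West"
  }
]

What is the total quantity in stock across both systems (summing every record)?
1122

To reconcile these schemas, identify the field holding the quantity in stock in each system:
1. In warehouse_alpha it is "quantity"
2. In warehouse_beta it is "stock_count"

From warehouse_alpha: 142 + 153 + 139 + 145 + 134 = 713
From warehouse_beta: 189 + 172 + 48 = 409

Total: 713 + 409 = 1122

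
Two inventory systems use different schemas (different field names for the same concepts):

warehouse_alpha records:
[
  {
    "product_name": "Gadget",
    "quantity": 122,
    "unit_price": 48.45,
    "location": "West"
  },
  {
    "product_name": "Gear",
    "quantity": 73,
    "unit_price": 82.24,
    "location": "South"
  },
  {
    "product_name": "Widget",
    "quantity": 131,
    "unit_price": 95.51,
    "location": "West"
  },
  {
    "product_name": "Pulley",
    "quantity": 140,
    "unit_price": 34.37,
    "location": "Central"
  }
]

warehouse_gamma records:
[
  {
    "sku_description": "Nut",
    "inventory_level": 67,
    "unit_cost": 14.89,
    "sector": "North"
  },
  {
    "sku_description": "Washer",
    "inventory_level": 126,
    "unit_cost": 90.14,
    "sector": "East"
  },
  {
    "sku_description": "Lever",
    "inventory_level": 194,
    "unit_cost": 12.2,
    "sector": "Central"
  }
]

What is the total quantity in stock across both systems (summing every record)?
853

To reconcile these schemas, identify the field holding the quantity in stock in each system:
1. In warehouse_alpha it is "quantity"
2. In warehouse_gamma it is "inventory_level"

From warehouse_alpha: 122 + 73 + 131 + 140 = 466
From warehouse_gamma: 67 + 126 + 194 = 387

Total: 466 + 387 = 853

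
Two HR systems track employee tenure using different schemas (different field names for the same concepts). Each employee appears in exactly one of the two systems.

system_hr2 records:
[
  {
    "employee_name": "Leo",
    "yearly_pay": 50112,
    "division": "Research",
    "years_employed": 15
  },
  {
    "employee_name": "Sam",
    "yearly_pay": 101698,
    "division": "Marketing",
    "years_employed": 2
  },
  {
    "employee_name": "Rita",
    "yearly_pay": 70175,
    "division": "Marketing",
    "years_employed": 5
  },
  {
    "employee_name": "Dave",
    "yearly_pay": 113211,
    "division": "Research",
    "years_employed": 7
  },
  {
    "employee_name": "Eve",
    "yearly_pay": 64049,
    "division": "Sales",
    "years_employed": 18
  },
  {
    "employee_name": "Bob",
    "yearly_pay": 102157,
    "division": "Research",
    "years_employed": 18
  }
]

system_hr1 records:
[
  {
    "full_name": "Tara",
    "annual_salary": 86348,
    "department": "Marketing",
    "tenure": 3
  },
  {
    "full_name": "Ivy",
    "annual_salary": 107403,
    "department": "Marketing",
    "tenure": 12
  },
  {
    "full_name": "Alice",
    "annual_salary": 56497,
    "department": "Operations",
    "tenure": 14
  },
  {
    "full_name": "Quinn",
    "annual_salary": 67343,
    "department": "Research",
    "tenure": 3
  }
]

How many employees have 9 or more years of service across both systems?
5

Reconcile schemas: "years_employed" (system_hr2) = "tenure" (system_hr1) = years of service

From system_hr2: 3 employees with >= 9 years
From system_hr1: 2 employees with >= 9 years

Total: 3 + 2 = 5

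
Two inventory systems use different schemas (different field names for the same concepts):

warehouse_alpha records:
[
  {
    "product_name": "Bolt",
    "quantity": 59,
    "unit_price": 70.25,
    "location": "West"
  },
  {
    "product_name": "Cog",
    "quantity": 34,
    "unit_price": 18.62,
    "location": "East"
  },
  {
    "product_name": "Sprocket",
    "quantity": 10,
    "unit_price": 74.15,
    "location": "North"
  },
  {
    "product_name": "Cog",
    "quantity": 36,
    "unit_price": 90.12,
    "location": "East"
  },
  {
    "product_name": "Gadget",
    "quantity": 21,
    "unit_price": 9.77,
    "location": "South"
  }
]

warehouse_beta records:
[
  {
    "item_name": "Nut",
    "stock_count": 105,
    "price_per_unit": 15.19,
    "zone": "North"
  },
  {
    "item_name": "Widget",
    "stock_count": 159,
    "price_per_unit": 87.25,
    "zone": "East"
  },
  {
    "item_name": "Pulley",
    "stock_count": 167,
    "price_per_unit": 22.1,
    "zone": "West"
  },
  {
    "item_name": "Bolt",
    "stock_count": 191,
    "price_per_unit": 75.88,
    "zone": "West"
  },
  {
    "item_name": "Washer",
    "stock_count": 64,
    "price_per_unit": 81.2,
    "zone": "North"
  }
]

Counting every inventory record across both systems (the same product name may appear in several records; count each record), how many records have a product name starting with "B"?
2

Schema mapping: "product_name" (warehouse_alpha) = "item_name" (warehouse_beta) = product name

Records with product name starting with "B" in warehouse_alpha: 1
Records with product name starting with "B" in warehouse_beta: 1

Total: 1 + 1 = 2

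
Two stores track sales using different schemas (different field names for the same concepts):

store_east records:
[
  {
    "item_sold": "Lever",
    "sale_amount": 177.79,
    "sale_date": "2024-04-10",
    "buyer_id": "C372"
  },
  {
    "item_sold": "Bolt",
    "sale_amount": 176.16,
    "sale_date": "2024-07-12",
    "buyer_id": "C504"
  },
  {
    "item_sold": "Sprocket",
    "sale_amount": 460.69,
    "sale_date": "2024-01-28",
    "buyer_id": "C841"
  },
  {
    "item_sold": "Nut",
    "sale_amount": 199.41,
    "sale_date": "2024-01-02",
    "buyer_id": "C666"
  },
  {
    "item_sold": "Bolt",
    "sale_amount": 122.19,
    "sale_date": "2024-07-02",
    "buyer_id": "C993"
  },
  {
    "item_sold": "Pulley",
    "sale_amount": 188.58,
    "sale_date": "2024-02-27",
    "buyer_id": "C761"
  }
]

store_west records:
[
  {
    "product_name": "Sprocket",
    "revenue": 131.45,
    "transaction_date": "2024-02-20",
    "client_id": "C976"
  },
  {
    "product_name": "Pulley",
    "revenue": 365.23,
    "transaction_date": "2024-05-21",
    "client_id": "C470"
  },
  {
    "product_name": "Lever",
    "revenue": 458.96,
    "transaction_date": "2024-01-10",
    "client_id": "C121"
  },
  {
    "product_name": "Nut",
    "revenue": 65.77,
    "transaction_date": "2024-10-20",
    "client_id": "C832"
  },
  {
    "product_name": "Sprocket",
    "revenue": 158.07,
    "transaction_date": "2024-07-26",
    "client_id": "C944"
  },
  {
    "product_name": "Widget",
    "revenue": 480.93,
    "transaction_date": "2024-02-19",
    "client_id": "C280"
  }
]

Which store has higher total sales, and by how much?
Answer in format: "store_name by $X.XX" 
store_west by $335.59

Schema mapping: "sale_amount" (store_east) = "revenue" (store_west) = sale amount

Total for store_east: 1324.82
Total for store_west: 1660.41

Difference: |1324.82 - 1660.41| = 335.59
store_west has higher sales by $335.59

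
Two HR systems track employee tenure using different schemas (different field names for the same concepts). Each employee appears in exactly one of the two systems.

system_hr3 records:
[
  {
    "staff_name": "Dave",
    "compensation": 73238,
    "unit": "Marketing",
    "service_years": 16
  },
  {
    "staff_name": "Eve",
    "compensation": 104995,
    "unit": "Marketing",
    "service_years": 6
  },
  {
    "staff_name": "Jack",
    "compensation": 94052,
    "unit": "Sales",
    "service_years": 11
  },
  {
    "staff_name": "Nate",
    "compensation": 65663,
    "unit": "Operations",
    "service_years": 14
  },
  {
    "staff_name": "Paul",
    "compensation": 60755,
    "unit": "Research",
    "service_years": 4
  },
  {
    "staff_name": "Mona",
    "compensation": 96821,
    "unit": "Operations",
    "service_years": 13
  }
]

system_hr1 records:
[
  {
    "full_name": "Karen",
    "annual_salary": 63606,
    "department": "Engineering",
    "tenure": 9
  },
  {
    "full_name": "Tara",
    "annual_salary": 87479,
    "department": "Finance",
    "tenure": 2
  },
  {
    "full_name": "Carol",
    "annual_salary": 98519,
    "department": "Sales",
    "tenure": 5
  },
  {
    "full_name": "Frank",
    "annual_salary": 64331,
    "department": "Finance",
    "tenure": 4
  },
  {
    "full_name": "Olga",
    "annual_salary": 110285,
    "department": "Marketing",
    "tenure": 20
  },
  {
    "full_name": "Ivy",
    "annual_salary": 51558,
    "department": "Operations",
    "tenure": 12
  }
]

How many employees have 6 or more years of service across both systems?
8

Reconcile schemas: "service_years" (system_hr3) = "tenure" (system_hr1) = years of service

From system_hr3: 5 employees with >= 6 years
From system_hr1: 3 employees with >= 6 years

Total: 5 + 3 = 8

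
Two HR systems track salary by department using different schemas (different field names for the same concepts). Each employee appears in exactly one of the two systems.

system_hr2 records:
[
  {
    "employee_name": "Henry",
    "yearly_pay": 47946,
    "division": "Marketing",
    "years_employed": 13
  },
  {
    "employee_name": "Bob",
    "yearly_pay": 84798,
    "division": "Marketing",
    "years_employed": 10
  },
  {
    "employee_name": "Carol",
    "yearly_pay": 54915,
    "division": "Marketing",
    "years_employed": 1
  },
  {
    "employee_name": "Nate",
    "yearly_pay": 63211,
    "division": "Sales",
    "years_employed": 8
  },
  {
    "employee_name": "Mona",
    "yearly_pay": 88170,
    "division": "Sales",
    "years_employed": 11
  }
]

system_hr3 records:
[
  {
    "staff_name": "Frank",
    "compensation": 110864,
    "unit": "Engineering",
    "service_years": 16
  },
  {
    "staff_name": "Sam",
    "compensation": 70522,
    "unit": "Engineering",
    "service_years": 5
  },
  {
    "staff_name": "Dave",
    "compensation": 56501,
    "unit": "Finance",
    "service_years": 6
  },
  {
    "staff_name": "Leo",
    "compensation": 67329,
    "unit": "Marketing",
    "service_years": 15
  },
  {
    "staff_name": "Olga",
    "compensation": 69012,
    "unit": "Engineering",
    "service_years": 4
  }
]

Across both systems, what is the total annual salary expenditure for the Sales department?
151381

Schema mappings:
- "division" (system_hr2) = "unit" (system_hr3) = department
- "yearly_pay" (system_hr2) = "compensation" (system_hr3) = salary

Sales salaries from system_hr2: 151381
Sales salaries from system_hr3: 0

Total: 151381 + 0 = 151381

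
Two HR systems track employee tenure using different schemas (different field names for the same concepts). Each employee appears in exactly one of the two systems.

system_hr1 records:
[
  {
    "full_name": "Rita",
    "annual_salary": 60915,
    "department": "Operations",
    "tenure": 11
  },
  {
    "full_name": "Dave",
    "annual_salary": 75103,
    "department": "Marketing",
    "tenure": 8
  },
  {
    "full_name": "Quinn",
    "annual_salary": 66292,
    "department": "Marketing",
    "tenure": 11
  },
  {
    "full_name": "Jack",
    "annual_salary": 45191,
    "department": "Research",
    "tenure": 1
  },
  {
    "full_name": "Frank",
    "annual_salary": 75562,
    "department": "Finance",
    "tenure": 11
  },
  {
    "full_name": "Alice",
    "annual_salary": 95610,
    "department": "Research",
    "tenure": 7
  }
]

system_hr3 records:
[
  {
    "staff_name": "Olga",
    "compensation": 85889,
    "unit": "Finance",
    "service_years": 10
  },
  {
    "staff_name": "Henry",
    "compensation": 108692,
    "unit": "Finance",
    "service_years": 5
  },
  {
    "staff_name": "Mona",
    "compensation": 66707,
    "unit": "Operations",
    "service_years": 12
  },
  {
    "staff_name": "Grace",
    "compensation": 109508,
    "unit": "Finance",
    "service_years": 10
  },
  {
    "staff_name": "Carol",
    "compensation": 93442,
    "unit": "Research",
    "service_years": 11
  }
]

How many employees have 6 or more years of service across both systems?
9

Reconcile schemas: "tenure" (system_hr1) = "service_years" (system_hr3) = years of service

From system_hr1: 5 employees with >= 6 years
From system_hr3: 4 employees with >= 6 years

Total: 5 + 4 = 9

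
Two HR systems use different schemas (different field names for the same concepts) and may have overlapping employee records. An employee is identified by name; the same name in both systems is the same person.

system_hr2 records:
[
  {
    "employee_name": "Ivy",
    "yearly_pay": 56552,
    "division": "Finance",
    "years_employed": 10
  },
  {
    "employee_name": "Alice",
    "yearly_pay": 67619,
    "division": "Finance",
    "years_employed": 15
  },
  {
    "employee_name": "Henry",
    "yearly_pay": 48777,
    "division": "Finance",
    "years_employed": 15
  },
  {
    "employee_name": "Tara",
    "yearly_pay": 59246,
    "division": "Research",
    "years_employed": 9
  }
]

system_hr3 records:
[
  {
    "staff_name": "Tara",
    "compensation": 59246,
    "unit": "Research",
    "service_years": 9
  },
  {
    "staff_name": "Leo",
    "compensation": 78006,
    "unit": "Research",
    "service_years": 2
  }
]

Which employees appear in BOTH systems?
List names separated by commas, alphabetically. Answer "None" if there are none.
Tara

Schema mapping: "employee_name" (system_hr2) = "staff_name" (system_hr3) = employee name

Names in system_hr2: ['Alice', 'Henry', 'Ivy', 'Tara']
Names in system_hr3: ['Leo', 'Tara']

Intersection: ['Tara']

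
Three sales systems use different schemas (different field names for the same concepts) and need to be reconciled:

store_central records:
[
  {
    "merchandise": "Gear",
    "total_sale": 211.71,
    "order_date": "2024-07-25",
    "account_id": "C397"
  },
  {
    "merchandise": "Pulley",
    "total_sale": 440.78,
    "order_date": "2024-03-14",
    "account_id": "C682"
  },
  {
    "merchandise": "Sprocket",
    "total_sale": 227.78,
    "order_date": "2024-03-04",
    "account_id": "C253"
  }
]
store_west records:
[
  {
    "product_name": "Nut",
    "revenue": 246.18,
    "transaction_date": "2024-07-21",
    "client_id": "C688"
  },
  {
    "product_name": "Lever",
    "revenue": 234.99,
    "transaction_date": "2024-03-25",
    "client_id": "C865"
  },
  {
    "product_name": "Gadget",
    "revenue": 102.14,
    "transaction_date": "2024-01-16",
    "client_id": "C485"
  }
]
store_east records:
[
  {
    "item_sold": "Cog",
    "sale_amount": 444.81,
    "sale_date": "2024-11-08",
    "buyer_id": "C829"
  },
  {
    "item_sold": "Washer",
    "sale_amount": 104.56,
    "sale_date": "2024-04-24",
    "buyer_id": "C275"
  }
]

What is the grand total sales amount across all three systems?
2012.95

Schema reconciliation - all amount fields map to sale amount:

store_central (total_sale): 880.27
store_west (revenue): 583.31
store_east (sale_amount): 549.37

Grand total: 2012.95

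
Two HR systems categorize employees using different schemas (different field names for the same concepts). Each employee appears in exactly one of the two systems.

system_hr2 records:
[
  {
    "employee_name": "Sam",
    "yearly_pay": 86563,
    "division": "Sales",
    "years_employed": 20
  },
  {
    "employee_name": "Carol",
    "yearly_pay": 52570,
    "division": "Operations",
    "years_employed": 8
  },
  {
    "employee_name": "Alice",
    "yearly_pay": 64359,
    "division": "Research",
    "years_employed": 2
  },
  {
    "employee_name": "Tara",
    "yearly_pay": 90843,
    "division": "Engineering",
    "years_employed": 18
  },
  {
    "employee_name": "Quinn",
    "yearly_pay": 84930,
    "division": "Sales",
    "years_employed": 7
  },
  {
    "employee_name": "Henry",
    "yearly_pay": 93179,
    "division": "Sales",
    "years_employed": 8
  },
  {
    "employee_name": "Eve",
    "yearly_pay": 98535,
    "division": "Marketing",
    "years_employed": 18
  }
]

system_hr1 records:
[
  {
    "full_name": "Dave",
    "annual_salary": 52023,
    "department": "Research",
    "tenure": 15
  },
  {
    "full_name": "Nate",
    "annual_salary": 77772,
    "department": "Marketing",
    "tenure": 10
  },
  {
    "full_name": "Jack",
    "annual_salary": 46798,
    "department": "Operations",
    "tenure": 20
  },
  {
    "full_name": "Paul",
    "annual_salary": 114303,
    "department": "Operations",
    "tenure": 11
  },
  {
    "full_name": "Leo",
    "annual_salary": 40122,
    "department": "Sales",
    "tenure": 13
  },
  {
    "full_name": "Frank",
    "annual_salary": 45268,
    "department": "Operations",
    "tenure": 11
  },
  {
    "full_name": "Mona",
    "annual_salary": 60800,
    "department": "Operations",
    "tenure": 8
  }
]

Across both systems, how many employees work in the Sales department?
4

Schema mapping: "division" (system_hr2) = "department" (system_hr1) = department

Sales employees in system_hr2: 3
Sales employees in system_hr1: 1

Total in Sales: 3 + 1 = 4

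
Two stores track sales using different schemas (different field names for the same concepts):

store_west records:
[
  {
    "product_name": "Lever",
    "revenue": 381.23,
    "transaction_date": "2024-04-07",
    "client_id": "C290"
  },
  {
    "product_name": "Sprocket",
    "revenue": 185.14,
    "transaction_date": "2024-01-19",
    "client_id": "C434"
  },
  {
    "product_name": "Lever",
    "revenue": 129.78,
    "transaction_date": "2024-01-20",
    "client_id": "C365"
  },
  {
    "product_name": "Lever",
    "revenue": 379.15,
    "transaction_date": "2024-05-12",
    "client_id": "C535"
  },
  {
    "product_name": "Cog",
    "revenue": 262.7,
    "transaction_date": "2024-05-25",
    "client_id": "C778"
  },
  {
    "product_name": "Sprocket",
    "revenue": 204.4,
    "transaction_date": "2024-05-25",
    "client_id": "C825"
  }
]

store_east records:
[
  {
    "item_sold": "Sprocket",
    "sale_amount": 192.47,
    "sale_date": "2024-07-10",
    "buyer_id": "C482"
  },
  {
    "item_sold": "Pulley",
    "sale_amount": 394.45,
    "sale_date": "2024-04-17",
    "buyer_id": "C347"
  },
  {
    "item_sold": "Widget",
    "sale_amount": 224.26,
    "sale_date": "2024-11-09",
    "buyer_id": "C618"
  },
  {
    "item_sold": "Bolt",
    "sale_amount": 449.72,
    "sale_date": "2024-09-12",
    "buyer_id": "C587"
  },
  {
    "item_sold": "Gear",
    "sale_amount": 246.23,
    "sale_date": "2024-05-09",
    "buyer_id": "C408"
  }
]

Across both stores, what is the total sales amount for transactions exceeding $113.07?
3049.53

Schema mapping: "revenue" (store_west) = "sale_amount" (store_east) = sale amount

Sum of sales > $113.07 in store_west: 1542.4
Sum of sales > $113.07 in store_east: 1507.13

Total: 1542.4 + 1507.13 = 3049.53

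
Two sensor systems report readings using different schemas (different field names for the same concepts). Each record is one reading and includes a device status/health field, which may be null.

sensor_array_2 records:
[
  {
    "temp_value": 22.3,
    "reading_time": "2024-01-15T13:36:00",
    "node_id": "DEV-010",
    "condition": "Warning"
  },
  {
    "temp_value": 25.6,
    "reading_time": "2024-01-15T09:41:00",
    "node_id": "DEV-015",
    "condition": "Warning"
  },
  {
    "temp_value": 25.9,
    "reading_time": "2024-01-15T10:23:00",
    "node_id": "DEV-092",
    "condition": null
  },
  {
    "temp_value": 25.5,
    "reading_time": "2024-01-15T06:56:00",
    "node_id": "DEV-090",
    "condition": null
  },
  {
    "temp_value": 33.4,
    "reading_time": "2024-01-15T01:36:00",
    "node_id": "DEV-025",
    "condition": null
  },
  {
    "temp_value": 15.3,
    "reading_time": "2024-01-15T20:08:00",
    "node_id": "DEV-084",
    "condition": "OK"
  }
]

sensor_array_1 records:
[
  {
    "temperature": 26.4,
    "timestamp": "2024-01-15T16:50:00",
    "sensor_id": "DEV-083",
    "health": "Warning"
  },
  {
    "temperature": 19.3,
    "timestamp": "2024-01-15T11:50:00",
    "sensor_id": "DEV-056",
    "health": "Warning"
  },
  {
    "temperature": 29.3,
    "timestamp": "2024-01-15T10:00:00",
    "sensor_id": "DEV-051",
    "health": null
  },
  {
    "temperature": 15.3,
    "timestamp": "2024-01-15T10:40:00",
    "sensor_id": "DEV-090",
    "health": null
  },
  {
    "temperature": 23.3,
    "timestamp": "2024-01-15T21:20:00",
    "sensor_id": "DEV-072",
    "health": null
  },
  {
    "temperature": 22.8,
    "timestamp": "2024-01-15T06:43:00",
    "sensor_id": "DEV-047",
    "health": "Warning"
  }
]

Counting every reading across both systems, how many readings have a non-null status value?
6

Schema mapping: "condition" (sensor_array_2) = "health" (sensor_array_1) = status

Non-null in sensor_array_2: 3
Non-null in sensor_array_1: 3

Total non-null: 3 + 3 = 6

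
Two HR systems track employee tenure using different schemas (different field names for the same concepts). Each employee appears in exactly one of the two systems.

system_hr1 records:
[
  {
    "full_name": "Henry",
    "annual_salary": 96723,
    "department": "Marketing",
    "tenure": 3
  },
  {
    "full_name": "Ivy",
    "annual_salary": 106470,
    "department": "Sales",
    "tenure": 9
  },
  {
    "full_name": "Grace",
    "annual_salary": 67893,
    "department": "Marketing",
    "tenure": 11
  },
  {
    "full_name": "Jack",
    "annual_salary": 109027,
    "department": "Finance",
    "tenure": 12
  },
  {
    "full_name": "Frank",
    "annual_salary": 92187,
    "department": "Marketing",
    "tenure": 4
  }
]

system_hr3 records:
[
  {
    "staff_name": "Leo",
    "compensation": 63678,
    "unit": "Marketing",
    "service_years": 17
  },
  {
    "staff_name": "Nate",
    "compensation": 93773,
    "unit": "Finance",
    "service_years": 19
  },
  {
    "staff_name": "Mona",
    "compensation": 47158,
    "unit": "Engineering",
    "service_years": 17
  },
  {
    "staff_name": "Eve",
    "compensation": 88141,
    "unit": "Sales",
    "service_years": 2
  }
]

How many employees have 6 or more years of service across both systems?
6

Reconcile schemas: "tenure" (system_hr1) = "service_years" (system_hr3) = years of service

From system_hr1: 3 employees with >= 6 years
From system_hr3: 3 employees with >= 6 years

Total: 3 + 3 = 6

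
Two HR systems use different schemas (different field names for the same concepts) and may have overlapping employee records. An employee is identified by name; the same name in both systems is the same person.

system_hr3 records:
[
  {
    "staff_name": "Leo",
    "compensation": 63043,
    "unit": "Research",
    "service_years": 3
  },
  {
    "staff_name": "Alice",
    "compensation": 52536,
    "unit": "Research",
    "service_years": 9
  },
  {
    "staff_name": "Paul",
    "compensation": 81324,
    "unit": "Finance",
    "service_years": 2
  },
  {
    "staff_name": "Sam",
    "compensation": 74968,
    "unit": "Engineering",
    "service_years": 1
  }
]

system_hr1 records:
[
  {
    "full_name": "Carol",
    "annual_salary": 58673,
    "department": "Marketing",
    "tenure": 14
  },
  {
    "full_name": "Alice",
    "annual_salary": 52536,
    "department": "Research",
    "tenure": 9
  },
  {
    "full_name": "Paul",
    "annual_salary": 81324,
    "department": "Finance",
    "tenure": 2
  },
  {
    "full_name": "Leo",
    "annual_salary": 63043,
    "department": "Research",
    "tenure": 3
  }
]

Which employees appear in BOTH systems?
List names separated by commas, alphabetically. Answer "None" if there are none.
Alice, Leo, Paul

Schema mapping: "staff_name" (system_hr3) = "full_name" (system_hr1) = employee name

Names in system_hr3: ['Alice', 'Leo', 'Paul', 'Sam']
Names in system_hr1: ['Alice', 'Carol', 'Leo', 'Paul']

Intersection: ['Alice', 'Leo', 'Paul']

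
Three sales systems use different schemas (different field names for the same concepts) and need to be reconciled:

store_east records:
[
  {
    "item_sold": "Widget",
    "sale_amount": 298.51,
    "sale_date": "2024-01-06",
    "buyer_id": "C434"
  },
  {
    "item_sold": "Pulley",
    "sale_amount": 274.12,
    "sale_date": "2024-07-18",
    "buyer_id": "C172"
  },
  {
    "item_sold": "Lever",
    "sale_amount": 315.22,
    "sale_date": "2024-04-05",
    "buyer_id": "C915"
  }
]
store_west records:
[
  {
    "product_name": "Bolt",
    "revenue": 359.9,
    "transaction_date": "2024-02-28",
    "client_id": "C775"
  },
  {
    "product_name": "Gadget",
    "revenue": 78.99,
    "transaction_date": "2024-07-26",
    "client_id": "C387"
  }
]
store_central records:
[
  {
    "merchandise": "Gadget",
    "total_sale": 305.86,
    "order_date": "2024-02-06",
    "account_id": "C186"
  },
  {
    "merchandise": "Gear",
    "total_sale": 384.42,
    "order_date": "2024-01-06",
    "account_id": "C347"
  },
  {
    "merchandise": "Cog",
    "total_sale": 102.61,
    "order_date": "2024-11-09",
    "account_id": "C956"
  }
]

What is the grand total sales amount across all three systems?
2119.63

Schema reconciliation - all amount fields map to sale amount:

store_east (sale_amount): 887.85
store_west (revenue): 438.89
store_central (total_sale): 792.89

Grand total: 2119.63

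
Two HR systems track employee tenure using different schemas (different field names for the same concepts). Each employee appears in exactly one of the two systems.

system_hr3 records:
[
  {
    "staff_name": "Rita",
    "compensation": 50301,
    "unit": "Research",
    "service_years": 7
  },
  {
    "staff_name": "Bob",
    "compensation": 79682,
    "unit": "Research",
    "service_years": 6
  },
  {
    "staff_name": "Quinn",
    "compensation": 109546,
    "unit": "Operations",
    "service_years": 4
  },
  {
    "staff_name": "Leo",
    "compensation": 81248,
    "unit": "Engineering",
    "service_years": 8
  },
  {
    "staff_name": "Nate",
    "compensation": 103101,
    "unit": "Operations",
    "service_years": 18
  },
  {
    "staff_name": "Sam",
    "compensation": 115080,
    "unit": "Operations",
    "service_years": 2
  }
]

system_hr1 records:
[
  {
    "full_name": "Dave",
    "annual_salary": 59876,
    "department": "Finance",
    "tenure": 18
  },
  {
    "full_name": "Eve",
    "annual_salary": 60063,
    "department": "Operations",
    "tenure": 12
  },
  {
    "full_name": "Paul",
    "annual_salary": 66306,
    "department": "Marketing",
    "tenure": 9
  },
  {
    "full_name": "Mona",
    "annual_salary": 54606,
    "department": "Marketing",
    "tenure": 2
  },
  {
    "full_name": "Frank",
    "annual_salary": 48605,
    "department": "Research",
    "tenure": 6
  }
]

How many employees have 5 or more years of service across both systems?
8

Reconcile schemas: "service_years" (system_hr3) = "tenure" (system_hr1) = years of service

From system_hr3: 4 employees with >= 5 years
From system_hr1: 4 employees with >= 5 years

Total: 4 + 4 = 8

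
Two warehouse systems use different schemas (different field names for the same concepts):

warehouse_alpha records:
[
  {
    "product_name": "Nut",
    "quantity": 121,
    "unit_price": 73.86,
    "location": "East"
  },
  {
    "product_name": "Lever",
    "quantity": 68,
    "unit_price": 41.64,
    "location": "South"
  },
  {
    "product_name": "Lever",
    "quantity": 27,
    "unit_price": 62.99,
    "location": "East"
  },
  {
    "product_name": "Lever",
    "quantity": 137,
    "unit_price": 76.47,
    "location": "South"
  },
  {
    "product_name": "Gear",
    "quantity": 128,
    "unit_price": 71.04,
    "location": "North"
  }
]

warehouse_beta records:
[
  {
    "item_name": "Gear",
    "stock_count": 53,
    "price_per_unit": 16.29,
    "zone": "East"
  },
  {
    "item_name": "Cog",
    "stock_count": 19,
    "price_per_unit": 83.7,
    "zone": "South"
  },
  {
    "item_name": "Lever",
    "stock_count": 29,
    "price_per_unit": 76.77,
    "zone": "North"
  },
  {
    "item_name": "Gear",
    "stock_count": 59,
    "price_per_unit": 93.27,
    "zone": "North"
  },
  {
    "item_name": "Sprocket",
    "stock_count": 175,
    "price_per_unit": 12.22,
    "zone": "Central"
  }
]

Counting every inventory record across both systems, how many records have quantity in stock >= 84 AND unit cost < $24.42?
1

Schema mappings:
- "quantity" (warehouse_alpha) = "stock_count" (warehouse_beta) = quantity
- "unit_price" (warehouse_alpha) = "price_per_unit" (warehouse_beta) = unit cost

Records meeting both conditions in warehouse_alpha: 0
Records meeting both conditions in warehouse_beta: 1

Total: 0 + 1 = 1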